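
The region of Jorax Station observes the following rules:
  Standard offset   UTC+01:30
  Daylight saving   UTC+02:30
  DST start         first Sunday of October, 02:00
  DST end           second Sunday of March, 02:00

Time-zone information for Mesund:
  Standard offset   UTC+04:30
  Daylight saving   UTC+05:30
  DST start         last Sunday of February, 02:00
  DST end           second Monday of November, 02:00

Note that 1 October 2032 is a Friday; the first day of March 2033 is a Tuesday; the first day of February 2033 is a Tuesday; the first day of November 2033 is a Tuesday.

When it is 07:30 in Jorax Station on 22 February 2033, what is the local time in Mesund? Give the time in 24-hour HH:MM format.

1 October 2032 is a Friday, so the first Sunday is October 3.
1 March 2033 is a Tuesday, so the first Sunday is March 6 and the second is March 13.
22 February 2033 lies within the daylight-saving period (3 October 2032 – 13 March 2033), so Jorax Station is on daylight time, UTC+02:30.
07:30 Jorax Station − 2h30m = 05:00 UTC.
1 February 2033 is a Tuesday, so Sundays fall on 6, 13, 20, 27; the last is February 27.
1 November 2033 is a Tuesday, so the first Monday is November 7 and the second is November 14.
At the standard offset (UTC+04:30), 05:00 UTC + 4h30m = 09:30 Mesund standard time.
The standard-time date in Mesund, 22 February 2033, does not fall between 27 February and 14 November, so daylight saving is not in effect and Mesund is at UTC+04:30.
05:00 UTC + 4h30m = 09:30 Mesund.

09:30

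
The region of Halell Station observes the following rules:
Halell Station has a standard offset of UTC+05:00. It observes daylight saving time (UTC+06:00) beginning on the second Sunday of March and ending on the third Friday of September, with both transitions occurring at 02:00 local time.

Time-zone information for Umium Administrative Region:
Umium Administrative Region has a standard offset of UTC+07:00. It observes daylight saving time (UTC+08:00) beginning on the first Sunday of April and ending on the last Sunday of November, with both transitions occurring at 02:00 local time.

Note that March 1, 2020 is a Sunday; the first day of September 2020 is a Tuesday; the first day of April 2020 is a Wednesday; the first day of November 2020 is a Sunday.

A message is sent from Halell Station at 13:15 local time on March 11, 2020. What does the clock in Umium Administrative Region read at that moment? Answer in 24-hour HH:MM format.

1 March 2020 is a Sunday, so the first Sunday is March 1 and the second is March 8.
1 September 2020 is a Tuesday, so the first Friday is September 4 and the third is September 18.
March 11, 2020 lies within the daylight-saving period (8 March – 18 September), so Halell Station is on daylight time, UTC+06:00.
13:15 Halell Station − 6h = 07:15 UTC.
1 April 2020 is a Wednesday, so the first Sunday is April 5.
1 November 2020 is a Sunday, so Sundays fall on 1, 8, 15, 22, 29; the last is November 29.
At the standard offset (UTC+07:00), 07:15 UTC + 7h = 14:15 Umium Administrative Region standard time.
The standard-time date in Umium Administrative Region, March 11, 2020, does not fall between 5 April and 29 November, so daylight saving is not in effect and Umium Administrative Region is at UTC+07:00.
07:15 UTC + 7h = 14:15 Umium Administrative Region.

14:15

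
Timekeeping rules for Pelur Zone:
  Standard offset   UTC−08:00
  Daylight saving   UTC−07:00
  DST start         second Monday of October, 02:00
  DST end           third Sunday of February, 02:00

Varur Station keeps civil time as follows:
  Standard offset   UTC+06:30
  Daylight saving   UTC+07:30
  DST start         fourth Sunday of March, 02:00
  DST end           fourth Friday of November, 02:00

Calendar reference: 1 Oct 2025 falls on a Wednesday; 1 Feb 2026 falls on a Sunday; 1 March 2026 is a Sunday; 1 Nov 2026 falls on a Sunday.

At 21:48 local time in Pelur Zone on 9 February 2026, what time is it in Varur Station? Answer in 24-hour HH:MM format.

1 October 2025 is a Wednesday, so the first Monday is October 6 and the second is October 13.
1 February 2026 is a Sunday, so the first Sunday is February 1 and the third is February 15.
9 February 2026 lies within the daylight-saving period (13 October 2025 – 15 February 2026), so Pelur Zone is on daylight time, UTC−07:00.
21:48 Pelur Zone + 7h = 04:48 UTC (rolling into the next day, 10 February 2026).
1 March 2026 is a Sunday, so the first Sunday is March 1 and the fourth is March 22.
1 November 2026 is a Sunday, so the first Friday is November 6 and the fourth is November 27.
At the standard offset (UTC+06:30), 04:48 UTC + 6h30m = 11:18 Varur Station standard time.
Daylight saving runs 22 March – 27 November; the standard-time date in Varur Station, 10 February 2026, is outside that window, so Varur Station is on standard time at UTC+06:30.
04:48 UTC + 6h30m = 11:18 Varur Station.

11:18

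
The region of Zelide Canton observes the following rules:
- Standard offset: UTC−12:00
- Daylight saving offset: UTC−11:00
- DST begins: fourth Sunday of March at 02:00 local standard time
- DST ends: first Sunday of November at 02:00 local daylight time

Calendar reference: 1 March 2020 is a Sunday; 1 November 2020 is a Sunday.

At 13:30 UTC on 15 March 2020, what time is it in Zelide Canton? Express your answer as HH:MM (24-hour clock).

1 March 2020 is a Sunday, so the first Sunday is March 1 and the fourth is March 22.
1 November 2020 is a Sunday, so the first Sunday is November 1.
At the standard offset (UTC−12:00), 13:30 UTC − 12h = 01:30 Zelide Canton standard time.
The standard-time date in Zelide Canton, 15 March 2020, is outside the daylight-saving period (22 March – 1 November), so Zelide Canton is on standard time, UTC−12:00.
13:30 UTC − 12h = 01:30 local.

01:30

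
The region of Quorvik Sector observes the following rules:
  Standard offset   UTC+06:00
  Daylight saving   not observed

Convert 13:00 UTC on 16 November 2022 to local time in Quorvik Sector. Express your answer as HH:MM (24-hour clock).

19:00

Quorvik Sector stays on UTC+06:00 all year.
13:00 UTC + 6h = 19:00 local.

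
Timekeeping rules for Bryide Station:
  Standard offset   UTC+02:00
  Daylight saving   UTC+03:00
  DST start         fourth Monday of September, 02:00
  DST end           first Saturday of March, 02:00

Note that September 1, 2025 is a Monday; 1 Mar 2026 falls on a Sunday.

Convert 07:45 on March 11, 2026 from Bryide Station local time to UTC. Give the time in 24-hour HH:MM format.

1 September 2025 is a Monday, so the first Monday is September 1 and the fourth is September 22.
1 March 2026 is a Sunday, so the first Saturday is March 7.
Daylight saving runs 22 September 2025 – 7 March 2026; March 11, 2026 is outside that window, so Bryide Station is on standard time at UTC+02:00.
07:45 local − 2h = 05:45 UTC.

05:45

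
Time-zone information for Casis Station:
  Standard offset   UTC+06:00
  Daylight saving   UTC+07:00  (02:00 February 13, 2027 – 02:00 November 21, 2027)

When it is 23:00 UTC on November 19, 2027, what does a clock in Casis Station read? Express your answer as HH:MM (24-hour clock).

At the standard offset (UTC+06:00), 23:00 UTC + 6h = 05:00 Casis Station standard time (rolling into the next day, 20 November 2027).
The standard-time date in Casis Station, November 20, 2027, lies within the daylight-saving period (13 February – 21 November), so Casis Station is on daylight time, UTC+07:00.
23:00 UTC + 7h = 06:00 local (rolling into the next day, 20 November 2027).

06:00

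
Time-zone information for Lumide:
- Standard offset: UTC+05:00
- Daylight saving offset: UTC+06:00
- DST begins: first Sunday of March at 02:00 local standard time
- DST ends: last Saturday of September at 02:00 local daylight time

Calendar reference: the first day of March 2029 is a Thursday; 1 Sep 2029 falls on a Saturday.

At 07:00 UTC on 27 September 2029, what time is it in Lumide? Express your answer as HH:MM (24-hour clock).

1 March 2029 is a Thursday, so the first Sunday is March 4.
1 September 2029 is a Saturday, so Saturdays fall on 1, 8, 15, 22, 29; the last is September 29.
At the standard offset (UTC+05:00), 07:00 UTC + 5h = 12:00 Lumide standard time.
The standard-time date in Lumide, 27 September 2029, lies within the daylight-saving period (4 March – 29 September), so Lumide is on daylight time, UTC+06:00.
07:00 UTC + 6h = 13:00 local.

13:00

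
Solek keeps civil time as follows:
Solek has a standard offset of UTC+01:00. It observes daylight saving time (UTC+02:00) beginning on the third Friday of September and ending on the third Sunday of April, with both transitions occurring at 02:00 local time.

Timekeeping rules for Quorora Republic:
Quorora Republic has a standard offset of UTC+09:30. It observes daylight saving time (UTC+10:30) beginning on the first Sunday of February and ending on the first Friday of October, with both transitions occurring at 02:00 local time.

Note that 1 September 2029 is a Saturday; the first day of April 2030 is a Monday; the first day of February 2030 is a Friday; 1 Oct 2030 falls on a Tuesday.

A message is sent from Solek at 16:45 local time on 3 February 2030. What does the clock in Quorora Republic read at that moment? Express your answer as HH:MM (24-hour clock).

01:15

1 September 2029 is a Saturday, so the first Friday is September 7 and the third is September 21.
1 April 2030 is a Monday, so the first Sunday is April 7 and the third is April 21.
3 February 2030 lies within the daylight-saving period (21 September 2029 – 21 April 2030), so Solek is on daylight time, UTC+02:00.
16:45 Solek − 2h = 14:45 UTC.
1 February 2030 is a Friday, so the first Sunday is February 3.
1 October 2030 is a Tuesday, so the first Friday is October 4.
At the standard offset (UTC+09:30), 14:45 UTC + 9h30m = 00:15 Quorora Republic standard time (rolling into the next day, 4 February 2030).
The standard-time date in Quorora Republic, 4 February 2030, lies within the daylight-saving period (3 February – 4 October), so Quorora Republic is on daylight time, UTC+10:30.
14:45 UTC + 10h30m = 01:15 Quorora Republic (rolling into the next day, 4 February 2030).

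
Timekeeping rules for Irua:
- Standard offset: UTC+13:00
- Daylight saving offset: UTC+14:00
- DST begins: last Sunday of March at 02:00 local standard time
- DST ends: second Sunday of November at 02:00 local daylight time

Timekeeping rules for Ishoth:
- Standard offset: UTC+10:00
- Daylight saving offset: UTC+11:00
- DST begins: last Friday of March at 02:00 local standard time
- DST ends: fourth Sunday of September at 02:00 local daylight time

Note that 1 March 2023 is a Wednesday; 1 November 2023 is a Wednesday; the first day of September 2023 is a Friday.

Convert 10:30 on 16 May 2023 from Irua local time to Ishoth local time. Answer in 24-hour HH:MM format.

1 March 2023 is a Wednesday, so Sundays fall on 5, 12, 19, 26; the last is March 26.
1 November 2023 is a Wednesday, so the first Sunday is November 5 and the second is November 12.
16 May 2023 falls between 26 March and 12 November, so daylight saving is in effect and Irua is at UTC+14:00.
10:30 Irua − 14h = 20:30 UTC (rolling into the previous day, 15 May 2023).
1 March 2023 is a Wednesday, so Fridays fall on 3, 10, 17, 24, 31; the last is March 31.
1 September 2023 is a Friday, so the first Sunday is September 3 and the fourth is September 24.
At the standard offset (UTC+10:00), 20:30 UTC + 10h = 06:30 Ishoth standard time (rolling into the next day, 16 May 2023).
The standard-time date in Ishoth, 16 May 2023, falls between 31 March and 24 September, so daylight saving is in effect and Ishoth is at UTC+11:00.
20:30 UTC + 11h = 07:30 Ishoth (rolling into the next day, 16 May 2023).

07:30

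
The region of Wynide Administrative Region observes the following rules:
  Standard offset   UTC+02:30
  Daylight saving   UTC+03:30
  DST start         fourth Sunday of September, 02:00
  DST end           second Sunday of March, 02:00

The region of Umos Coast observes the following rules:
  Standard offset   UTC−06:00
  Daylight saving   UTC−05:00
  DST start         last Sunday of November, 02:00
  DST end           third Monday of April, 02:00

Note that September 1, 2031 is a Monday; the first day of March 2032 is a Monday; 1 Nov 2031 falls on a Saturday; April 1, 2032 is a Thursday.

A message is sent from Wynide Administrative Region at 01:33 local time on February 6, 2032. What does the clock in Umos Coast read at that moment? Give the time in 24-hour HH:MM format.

17:03

1 September 2031 is a Monday, so the first Sunday is September 7 and the fourth is September 28.
1 March 2032 is a Monday, so the first Sunday is March 7 and the second is March 14.
February 6, 2032 falls between 28 September 2031 and 14 March 2032, so daylight saving is in effect and Wynide Administrative Region is at UTC+03:30.
01:33 Wynide Administrative Region − 3h30m = 22:03 UTC (rolling into the previous day, 5 February 2032).
1 November 2031 is a Saturday, so Sundays fall on 2, 9, 16, 23, 30; the last is November 30.
1 April 2032 is a Thursday, so the first Monday is April 5 and the third is April 19.
At the standard offset (UTC−06:00), 22:03 UTC − 6h = 16:03 Umos Coast standard time.
Daylight saving runs 30 November 2031 – 19 April 2032; the standard-time date in Umos Coast, February 5, 2032, is inside that window, so Umos Coast is at UTC−05:00.
22:03 UTC − 5h = 17:03 Umos Coast.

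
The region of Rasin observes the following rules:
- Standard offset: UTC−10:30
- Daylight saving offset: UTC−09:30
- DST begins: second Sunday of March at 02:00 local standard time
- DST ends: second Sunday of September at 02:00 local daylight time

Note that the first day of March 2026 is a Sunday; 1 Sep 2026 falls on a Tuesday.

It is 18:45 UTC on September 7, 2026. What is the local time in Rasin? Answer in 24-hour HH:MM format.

09:15

1 March 2026 is a Sunday, so the first Sunday is March 1 and the second is March 8.
1 September 2026 is a Tuesday, so the first Sunday is September 6 and the second is September 13.
At the standard offset (UTC−10:30), 18:45 UTC − 10h30m = 08:15 Rasin standard time.
The standard-time date in Rasin, September 7, 2026, lies within the daylight-saving period (8 March – 13 September), so Rasin is on daylight time, UTC−09:30.
18:45 UTC − 9h30m = 09:15 local.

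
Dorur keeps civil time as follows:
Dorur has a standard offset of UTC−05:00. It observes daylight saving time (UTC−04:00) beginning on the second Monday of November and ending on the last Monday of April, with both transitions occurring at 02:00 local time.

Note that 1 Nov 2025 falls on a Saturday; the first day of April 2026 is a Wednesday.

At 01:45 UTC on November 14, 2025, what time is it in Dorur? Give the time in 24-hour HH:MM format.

21:45

1 November 2025 is a Saturday, so the first Monday is November 3 and the second is November 10.
1 April 2026 is a Wednesday, so Mondays fall on 6, 13, 20, 27; the last is April 27.
At the standard offset (UTC−05:00), 01:45 UTC − 5h = 20:45 Dorur standard time (rolling into the previous day, 13 November 2025).
The standard-time date in Dorur, November 13, 2025, falls between 10 November 2025 and 27 April 2026, so daylight saving is in effect and Dorur is at UTC−04:00.
01:45 UTC − 4h = 21:45 local (rolling into the previous day, 13 November 2025).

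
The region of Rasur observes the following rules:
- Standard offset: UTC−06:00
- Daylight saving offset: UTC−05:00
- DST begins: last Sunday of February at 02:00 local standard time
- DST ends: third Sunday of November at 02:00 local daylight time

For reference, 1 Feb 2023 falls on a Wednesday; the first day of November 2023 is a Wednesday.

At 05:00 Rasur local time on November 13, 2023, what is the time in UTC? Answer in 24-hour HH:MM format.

1 February 2023 is a Wednesday, so Sundays fall on 5, 12, 19, 26; the last is February 26.
1 November 2023 is a Wednesday, so the first Sunday is November 5 and the third is November 19.
November 13, 2023 falls between 26 February and 19 November, so daylight saving is in effect and Rasur is at UTC−05:00.
05:00 local + 5h = 10:00 UTC.

10:00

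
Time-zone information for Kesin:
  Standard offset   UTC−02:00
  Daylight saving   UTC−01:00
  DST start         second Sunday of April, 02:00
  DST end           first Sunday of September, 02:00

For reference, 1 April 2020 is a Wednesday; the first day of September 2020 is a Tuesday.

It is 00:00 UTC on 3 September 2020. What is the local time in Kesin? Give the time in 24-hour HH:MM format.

23:00

1 April 2020 is a Wednesday, so the first Sunday is April 5 and the second is April 12.
1 September 2020 is a Tuesday, so the first Sunday is September 6.
At the standard offset (UTC−02:00), 00:00 UTC − 2h = 22:00 Kesin standard time (rolling into the previous day, 2 September 2020).
Daylight saving runs 12 April – 6 September; the standard-time date in Kesin, 2 September 2020, is inside that window, so Kesin is at UTC−01:00.
00:00 UTC − 1h = 23:00 local (rolling into the previous day, 2 September 2020).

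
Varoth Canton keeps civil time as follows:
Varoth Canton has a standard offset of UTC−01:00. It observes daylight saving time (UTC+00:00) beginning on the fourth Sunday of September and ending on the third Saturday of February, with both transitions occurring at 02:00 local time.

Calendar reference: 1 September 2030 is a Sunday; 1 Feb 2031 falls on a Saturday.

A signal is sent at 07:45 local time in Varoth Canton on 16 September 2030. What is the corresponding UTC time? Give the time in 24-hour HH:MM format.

1 September 2030 is a Sunday, so the first Sunday is September 1 and the fourth is September 22.
1 February 2031 is a Saturday, so the first Saturday is February 1 and the third is February 15.
Daylight saving runs 22 September 2030 – 15 February 2031; 16 September 2030 is outside that window, so Varoth Canton is on standard time at UTC−01:00.
07:45 local + 1h = 08:45 UTC.

08:45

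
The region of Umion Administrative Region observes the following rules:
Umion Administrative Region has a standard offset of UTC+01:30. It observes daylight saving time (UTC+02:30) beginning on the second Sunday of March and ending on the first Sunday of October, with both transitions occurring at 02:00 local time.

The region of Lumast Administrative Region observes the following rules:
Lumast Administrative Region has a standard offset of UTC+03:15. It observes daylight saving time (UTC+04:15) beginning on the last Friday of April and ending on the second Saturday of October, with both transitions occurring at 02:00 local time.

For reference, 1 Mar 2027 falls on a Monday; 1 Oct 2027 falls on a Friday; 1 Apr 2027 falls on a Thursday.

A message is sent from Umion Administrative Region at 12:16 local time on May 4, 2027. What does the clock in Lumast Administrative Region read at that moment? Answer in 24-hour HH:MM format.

14:01

1 March 2027 is a Monday, so the first Sunday is March 7 and the second is March 14.
1 October 2027 is a Friday, so the first Sunday is October 3.
May 4, 2027 lies within the daylight-saving period (14 March – 3 October), so Umion Administrative Region is on daylight time, UTC+02:30.
12:16 Umion Administrative Region − 2h30m = 09:46 UTC.
1 April 2027 is a Thursday, so Fridays fall on 2, 9, 16, 23, 30; the last is April 30.
1 October 2027 is a Friday, so the first Saturday is October 2 and the second is October 9.
At the standard offset (UTC+03:15), 09:46 UTC + 3h15m = 13:01 Lumast Administrative Region standard time.
The standard-time date in Lumast Administrative Region, May 4, 2027, lies within the daylight-saving period (30 April – 9 October), so Lumast Administrative Region is on daylight time, UTC+04:15.
09:46 UTC + 4h15m = 14:01 Lumast Administrative Region.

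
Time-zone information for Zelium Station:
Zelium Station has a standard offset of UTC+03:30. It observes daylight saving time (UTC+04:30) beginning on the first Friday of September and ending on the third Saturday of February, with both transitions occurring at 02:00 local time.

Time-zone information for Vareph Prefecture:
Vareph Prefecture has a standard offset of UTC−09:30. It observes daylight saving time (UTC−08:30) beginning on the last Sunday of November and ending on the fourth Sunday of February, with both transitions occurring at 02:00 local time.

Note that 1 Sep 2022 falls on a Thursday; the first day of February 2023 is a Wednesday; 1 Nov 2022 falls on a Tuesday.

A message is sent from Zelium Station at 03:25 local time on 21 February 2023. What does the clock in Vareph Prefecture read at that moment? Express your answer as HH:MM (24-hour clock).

1 September 2022 is a Thursday, so the first Friday is September 2.
1 February 2023 is a Wednesday, so the first Saturday is February 4 and the third is February 18.
21 February 2023 is outside the daylight-saving period (2 September 2022 – 18 February 2023), so Zelium Station is on standard time, UTC+03:30.
03:25 Zelium Station − 3h30m = 23:55 UTC (rolling into the previous day, 20 February 2023).
1 November 2022 is a Tuesday, so Sundays fall on 6, 13, 20, 27; the last is November 27.
1 February 2023 is a Wednesday, so the first Sunday is February 5 and the fourth is February 26.
At the standard offset (UTC−09:30), 23:55 UTC − 9h30m = 14:25 Vareph Prefecture standard time.
Daylight saving runs 27 November 2022 – 26 February 2023; the standard-time date in Vareph Prefecture, 20 February 2023, is inside that window, so Vareph Prefecture is at UTC−08:30.
23:55 UTC − 8h30m = 15:25 Vareph Prefecture.

15:25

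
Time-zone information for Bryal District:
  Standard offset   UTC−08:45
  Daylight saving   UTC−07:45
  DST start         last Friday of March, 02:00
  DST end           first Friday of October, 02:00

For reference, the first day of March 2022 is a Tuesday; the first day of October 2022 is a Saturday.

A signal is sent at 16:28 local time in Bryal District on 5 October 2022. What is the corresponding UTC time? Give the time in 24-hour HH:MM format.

1 March 2022 is a Tuesday, so Fridays fall on 4, 11, 18, 25; the last is March 25.
1 October 2022 is a Saturday, so the first Friday is October 7.
5 October 2022 falls between 25 March and 7 October, so daylight saving is in effect and Bryal District is at UTC−07:45.
16:28 local + 7h45m = 00:13 UTC (rolling into the next day, 6 October 2022).

00:13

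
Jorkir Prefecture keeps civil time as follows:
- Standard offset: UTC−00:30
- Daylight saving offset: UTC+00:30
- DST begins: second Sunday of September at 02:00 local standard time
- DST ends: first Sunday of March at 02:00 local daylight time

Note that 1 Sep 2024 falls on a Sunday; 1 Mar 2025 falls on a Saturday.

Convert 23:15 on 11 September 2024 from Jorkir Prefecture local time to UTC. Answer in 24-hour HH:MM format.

22:45

1 September 2024 is a Sunday, so the first Sunday is September 1 and the second is September 8.
1 March 2025 is a Saturday, so the first Sunday is March 2.
11 September 2024 falls between 8 September 2024 and 2 March 2025, so daylight saving is in effect and Jorkir Prefecture is at UTC+00:30.
23:15 local − 0h30m = 22:45 UTC.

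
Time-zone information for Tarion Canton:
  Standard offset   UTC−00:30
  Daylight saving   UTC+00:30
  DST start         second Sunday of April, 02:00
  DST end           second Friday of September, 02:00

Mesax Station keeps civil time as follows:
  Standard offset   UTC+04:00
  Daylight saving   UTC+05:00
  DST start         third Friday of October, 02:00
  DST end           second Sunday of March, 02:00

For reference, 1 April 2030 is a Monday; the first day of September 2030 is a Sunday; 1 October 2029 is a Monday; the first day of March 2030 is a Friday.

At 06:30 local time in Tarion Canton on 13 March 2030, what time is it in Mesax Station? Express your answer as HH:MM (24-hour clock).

1 April 2030 is a Monday, so the first Sunday is April 7 and the second is April 14.
1 September 2030 is a Sunday, so the first Friday is September 6 and the second is September 13.
13 March 2030 does not fall between 14 April and 13 September, so daylight saving is not in effect and Tarion Canton is at UTC−00:30.
06:30 Tarion Canton + 0h30m = 07:00 UTC.
1 October 2029 is a Monday, so the first Friday is October 5 and the third is October 19.
1 March 2030 is a Friday, so the first Sunday is March 3 and the second is March 10.
At the standard offset (UTC+04:00), 07:00 UTC + 4h = 11:00 Mesax Station standard time.
The standard-time date in Mesax Station, 13 March 2030, does not fall between 19 October 2029 and 10 March 2030, so daylight saving is not in effect and Mesax Station is at UTC+04:00.
07:00 UTC + 4h = 11:00 Mesax Station.

11:00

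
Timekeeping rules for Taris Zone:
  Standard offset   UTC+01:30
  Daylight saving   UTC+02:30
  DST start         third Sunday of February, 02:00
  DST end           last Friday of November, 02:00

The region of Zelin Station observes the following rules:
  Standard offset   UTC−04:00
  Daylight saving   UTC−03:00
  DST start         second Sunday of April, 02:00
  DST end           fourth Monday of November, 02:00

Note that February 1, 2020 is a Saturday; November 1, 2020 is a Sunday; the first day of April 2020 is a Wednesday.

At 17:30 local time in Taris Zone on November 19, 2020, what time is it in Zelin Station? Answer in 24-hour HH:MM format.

12:00

1 February 2020 is a Saturday, so the first Sunday is February 2 and the third is February 16.
1 November 2020 is a Sunday, so Fridays fall on 6, 13, 20, 27; the last is November 27.
Daylight saving runs 16 February – 27 November; November 19, 2020 is inside that window, so Taris Zone is at UTC+02:30.
17:30 Taris Zone − 2h30m = 15:00 UTC.
1 April 2020 is a Wednesday, so the first Sunday is April 5 and the second is April 12.
1 November 2020 is a Sunday, so the first Monday is November 2 and the fourth is November 23.
At the standard offset (UTC−04:00), 15:00 UTC − 4h = 11:00 Zelin Station standard time.
The standard-time date in Zelin Station, November 19, 2020, falls between 12 April and 23 November, so daylight saving is in effect and Zelin Station is at UTC−03:00.
15:00 UTC − 3h = 12:00 Zelin Station.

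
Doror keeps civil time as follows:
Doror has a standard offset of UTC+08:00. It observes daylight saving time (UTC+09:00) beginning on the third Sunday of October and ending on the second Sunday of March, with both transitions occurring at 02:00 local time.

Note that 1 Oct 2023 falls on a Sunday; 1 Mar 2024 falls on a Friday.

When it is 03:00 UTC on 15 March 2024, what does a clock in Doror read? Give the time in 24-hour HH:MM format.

1 October 2023 is a Sunday, so the first Sunday is October 1 and the third is October 15.
1 March 2024 is a Friday, so the first Sunday is March 3 and the second is March 10.
At the standard offset (UTC+08:00), 03:00 UTC + 8h = 11:00 Doror standard time.
Daylight saving runs 15 October 2023 – 10 March 2024; the standard-time date in Doror, 15 March 2024, is outside that window, so Doror is on standard time at UTC+08:00.
03:00 UTC + 8h = 11:00 local.

11:00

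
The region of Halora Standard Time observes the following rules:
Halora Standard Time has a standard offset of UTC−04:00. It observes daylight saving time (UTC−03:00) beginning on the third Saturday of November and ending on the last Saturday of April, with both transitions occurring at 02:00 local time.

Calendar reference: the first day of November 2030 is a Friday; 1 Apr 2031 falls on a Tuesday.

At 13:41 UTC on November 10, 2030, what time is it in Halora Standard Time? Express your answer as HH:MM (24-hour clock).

1 November 2030 is a Friday, so the first Saturday is November 2 and the third is November 16.
1 April 2031 is a Tuesday, so Saturdays fall on 5, 12, 19, 26; the last is April 26.
At the standard offset (UTC−04:00), 13:41 UTC − 4h = 09:41 Halora Standard Time standard time.
The standard-time date in Halora Standard Time, November 10, 2030, does not fall between 16 November 2030 and 26 April 2031, so daylight saving is not in effect and Halora Standard Time is at UTC−04:00.
13:41 UTC − 4h = 09:41 local.

09:41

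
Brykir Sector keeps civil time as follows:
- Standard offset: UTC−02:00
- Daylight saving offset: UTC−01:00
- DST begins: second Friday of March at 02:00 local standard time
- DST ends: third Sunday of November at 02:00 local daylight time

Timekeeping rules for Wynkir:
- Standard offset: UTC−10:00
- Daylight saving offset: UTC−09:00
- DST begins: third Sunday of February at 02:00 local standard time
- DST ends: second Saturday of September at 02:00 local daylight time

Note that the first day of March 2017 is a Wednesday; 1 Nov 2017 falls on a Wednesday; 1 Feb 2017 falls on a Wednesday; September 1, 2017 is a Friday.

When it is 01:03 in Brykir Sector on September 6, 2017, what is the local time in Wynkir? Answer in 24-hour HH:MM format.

17:03

1 March 2017 is a Wednesday, so the first Friday is March 3 and the second is March 10.
1 November 2017 is a Wednesday, so the first Sunday is November 5 and the third is November 19.
September 6, 2017 lies within the daylight-saving period (10 March – 19 November), so Brykir Sector is on daylight time, UTC−01:00.
01:03 Brykir Sector + 1h = 02:03 UTC.
1 February 2017 is a Wednesday, so the first Sunday is February 5 and the third is February 19.
1 September 2017 is a Friday, so the first Saturday is September 2 and the second is September 9.
At the standard offset (UTC−10:00), 02:03 UTC − 10h = 16:03 Wynkir standard time (rolling into the previous day, 5 September 2017).
The standard-time date in Wynkir, September 5, 2017, falls between 19 February and 9 September, so daylight saving is in effect and Wynkir is at UTC−09:00.
02:03 UTC − 9h = 17:03 Wynkir (rolling into the previous day, 5 September 2017).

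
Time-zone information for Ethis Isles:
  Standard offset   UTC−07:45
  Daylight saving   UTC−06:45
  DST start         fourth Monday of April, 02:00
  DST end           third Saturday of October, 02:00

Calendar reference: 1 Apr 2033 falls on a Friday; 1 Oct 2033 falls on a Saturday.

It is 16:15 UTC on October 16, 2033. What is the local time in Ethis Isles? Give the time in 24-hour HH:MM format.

1 April 2033 is a Friday, so the first Monday is April 4 and the fourth is April 25.
1 October 2033 is a Saturday, so the first Saturday is October 1 and the third is October 15.
At the standard offset (UTC−07:45), 16:15 UTC − 7h45m = 08:30 Ethis Isles standard time.
Daylight saving runs 25 April – 15 October; the standard-time date in Ethis Isles, October 16, 2033, is outside that window, so Ethis Isles is on standard time at UTC−07:45.
16:15 UTC − 7h45m = 08:30 local.

08:30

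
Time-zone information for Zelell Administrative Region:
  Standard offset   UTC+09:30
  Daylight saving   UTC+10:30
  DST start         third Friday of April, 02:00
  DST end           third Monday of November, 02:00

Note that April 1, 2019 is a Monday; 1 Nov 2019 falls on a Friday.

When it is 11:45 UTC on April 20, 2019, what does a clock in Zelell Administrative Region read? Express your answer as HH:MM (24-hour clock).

22:15

1 April 2019 is a Monday, so the first Friday is April 5 and the third is April 19.
1 November 2019 is a Friday, so the first Monday is November 4 and the third is November 18.
At the standard offset (UTC+09:30), 11:45 UTC + 9h30m = 21:15 Zelell Administrative Region standard time.
The standard-time date in Zelell Administrative Region, April 20, 2019, falls between 19 April and 18 November, so daylight saving is in effect and Zelell Administrative Region is at UTC+10:30.
11:45 UTC + 10h30m = 22:15 local.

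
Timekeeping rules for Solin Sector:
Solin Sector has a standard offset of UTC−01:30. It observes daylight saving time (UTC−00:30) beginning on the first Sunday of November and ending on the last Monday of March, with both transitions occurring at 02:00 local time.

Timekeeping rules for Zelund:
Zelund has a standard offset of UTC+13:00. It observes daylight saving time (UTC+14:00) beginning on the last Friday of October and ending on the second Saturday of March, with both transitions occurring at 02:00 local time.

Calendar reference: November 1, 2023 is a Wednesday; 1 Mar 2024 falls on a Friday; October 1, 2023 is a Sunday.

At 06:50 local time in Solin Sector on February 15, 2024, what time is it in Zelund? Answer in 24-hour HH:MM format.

21:20

1 November 2023 is a Wednesday, so the first Sunday is November 5.
1 March 2024 is a Friday, so Mondays fall on 4, 11, 18, 25; the last is March 25.
Daylight saving runs 5 November 2023 – 25 March 2024; February 15, 2024 is inside that window, so Solin Sector is at UTC−00:30.
06:50 Solin Sector + 0h30m = 07:20 UTC.
1 October 2023 is a Sunday, so Fridays fall on 6, 13, 20, 27; the last is October 27.
1 March 2024 is a Friday, so the first Saturday is March 2 and the second is March 9.
At the standard offset (UTC+13:00), 07:20 UTC + 13h = 20:20 Zelund standard time.
The standard-time date in Zelund, February 15, 2024, lies within the daylight-saving period (27 October 2023 – 9 March 2024), so Zelund is on daylight time, UTC+14:00.
07:20 UTC + 14h = 21:20 Zelund.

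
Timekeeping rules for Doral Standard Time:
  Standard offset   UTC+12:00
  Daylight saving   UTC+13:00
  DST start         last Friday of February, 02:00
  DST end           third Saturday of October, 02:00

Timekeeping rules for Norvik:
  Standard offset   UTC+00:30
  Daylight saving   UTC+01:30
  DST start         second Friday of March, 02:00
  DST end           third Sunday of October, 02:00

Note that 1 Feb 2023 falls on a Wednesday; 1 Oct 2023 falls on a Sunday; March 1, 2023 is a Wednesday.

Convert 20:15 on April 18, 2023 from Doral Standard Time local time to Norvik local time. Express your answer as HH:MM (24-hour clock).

1 February 2023 is a Wednesday, so Fridays fall on 3, 10, 17, 24; the last is February 24.
1 October 2023 is a Sunday, so the first Saturday is October 7 and the third is October 21.
Daylight saving runs 24 February – 21 October; April 18, 2023 is inside that window, so Doral Standard Time is at UTC+13:00.
20:15 Doral Standard Time − 13h = 07:15 UTC.
1 March 2023 is a Wednesday, so the first Friday is March 3 and the second is March 10.
1 October 2023 is a Sunday, so the first Sunday is October 1 and the third is October 15.
At the standard offset (UTC+00:30), 07:15 UTC + 0h30m = 07:45 Norvik standard time.
Daylight saving runs 10 March – 15 October; the standard-time date in Norvik, April 18, 2023, is inside that window, so Norvik is at UTC+01:30.
07:15 UTC + 1h30m = 08:45 Norvik.

08:45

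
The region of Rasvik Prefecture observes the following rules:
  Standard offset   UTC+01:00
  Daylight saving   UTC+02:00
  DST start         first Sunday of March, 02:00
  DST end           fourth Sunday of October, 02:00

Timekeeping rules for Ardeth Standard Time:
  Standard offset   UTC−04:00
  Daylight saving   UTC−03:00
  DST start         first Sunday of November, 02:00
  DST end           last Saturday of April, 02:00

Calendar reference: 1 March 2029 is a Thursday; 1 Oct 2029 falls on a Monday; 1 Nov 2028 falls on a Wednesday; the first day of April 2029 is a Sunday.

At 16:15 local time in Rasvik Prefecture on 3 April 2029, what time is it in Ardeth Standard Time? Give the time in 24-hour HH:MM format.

11:15

1 March 2029 is a Thursday, so the first Sunday is March 4.
1 October 2029 is a Monday, so the first Sunday is October 7 and the fourth is October 28.
3 April 2029 lies within the daylight-saving period (4 March – 28 October), so Rasvik Prefecture is on daylight time, UTC+02:00.
16:15 Rasvik Prefecture − 2h = 14:15 UTC.
1 November 2028 is a Wednesday, so the first Sunday is November 5.
1 April 2029 is a Sunday, so Saturdays fall on 7, 14, 21, 28; the last is April 28.
At the standard offset (UTC−04:00), 14:15 UTC − 4h = 10:15 Ardeth Standard Time standard time.
The standard-time date in Ardeth Standard Time, 3 April 2029, lies within the daylight-saving period (5 November 2028 – 28 April 2029), so Ardeth Standard Time is on daylight time, UTC−03:00.
14:15 UTC − 3h = 11:15 Ardeth Standard Time.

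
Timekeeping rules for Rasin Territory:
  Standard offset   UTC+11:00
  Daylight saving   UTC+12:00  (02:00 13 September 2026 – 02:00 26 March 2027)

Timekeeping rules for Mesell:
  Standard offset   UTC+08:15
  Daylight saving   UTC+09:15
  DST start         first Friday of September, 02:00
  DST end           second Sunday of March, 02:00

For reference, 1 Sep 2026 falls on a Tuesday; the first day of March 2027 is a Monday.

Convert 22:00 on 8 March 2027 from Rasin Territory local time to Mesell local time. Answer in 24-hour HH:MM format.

8 March 2027 lies within the daylight-saving period (13 September 2026 – 26 March 2027), so Rasin Territory is on daylight time, UTC+12:00.
22:00 Rasin Territory − 12h = 10:00 UTC.
1 September 2026 is a Tuesday, so the first Friday is September 4.
1 March 2027 is a Monday, so the first Sunday is March 7 and the second is March 14.
At the standard offset (UTC+08:15), 10:00 UTC + 8h15m = 18:15 Mesell standard time.
Daylight saving runs 4 September 2026 – 14 March 2027; the standard-time date in Mesell, 8 March 2027, is inside that window, so Mesell is at UTC+09:15.
10:00 UTC + 9h15m = 19:15 Mesell.

19:15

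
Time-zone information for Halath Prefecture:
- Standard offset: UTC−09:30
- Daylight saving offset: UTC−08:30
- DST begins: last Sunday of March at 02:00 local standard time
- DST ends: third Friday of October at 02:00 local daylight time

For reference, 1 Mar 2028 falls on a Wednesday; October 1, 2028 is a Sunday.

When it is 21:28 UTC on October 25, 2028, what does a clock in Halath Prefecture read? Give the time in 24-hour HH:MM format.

11:58

1 March 2028 is a Wednesday, so Sundays fall on 5, 12, 19, 26; the last is March 26.
1 October 2028 is a Sunday, so the first Friday is October 6 and the third is October 20.
At the standard offset (UTC−09:30), 21:28 UTC − 9h30m = 11:58 Halath Prefecture standard time.
The standard-time date in Halath Prefecture, October 25, 2028, is outside the daylight-saving period (26 March – 20 October), so Halath Prefecture is on standard time, UTC−09:30.
21:28 UTC − 9h30m = 11:58 local.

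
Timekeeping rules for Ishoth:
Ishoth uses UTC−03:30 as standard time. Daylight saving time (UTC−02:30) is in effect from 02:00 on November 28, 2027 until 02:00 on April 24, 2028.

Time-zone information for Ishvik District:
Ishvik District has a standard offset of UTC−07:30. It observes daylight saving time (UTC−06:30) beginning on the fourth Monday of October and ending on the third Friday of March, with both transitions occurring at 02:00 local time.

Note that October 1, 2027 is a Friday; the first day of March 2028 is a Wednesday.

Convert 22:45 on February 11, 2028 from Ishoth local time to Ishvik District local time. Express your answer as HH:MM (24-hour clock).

February 11, 2028 falls between 28 November 2027 and 24 April 2028, so daylight saving is in effect and Ishoth is at UTC−02:30.
22:45 Ishoth + 2h30m = 01:15 UTC (rolling into the next day, 12 February 2028).
1 October 2027 is a Friday, so the first Monday is October 4 and the fourth is October 25.
1 March 2028 is a Wednesday, so the first Friday is March 3 and the third is March 17.
At the standard offset (UTC−07:30), 01:15 UTC − 7h30m = 17:45 Ishvik District standard time (rolling into the previous day, 11 February 2028).
The standard-time date in Ishvik District, February 11, 2028, falls between 25 October 2027 and 17 March 2028, so daylight saving is in effect and Ishvik District is at UTC−06:30.
01:15 UTC − 6h30m = 18:45 Ishvik District (rolling into the previous day, 11 February 2028).

18:45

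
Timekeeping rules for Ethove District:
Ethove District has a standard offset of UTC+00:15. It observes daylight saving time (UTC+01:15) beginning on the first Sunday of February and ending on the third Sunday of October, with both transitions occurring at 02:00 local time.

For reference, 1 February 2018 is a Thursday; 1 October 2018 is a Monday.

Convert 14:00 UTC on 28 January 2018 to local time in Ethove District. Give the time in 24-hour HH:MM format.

1 February 2018 is a Thursday, so the first Sunday is February 4.
1 October 2018 is a Monday, so the first Sunday is October 7 and the third is October 21.
At the standard offset (UTC+00:15), 14:00 UTC + 0h15m = 14:15 Ethove District standard time.
Daylight saving runs 4 February – 21 October; the standard-time date in Ethove District, 28 January 2018, is outside that window, so Ethove District is on standard time at UTC+00:15.
14:00 UTC + 0h15m = 14:15 local.

14:15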